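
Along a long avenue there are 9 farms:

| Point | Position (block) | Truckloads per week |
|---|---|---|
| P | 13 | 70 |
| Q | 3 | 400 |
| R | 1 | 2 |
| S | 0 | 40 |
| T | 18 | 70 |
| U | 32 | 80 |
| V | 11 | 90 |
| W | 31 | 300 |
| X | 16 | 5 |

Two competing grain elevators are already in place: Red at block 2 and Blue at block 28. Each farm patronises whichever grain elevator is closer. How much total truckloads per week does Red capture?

602

The indifferent point is the midpoint (2+28)/2 = 15; farms left of it (closer to Red at 2) go to Red, those right go to Blue.
  S at 0 (w=40) → Red
  R at 1 (w=2) → Red
  Q at 3 (w=400) → Red
  V at 11 (w=90) → Red
  P at 13 (w=70) → Red
  X at 16 (w=5) → Blue
  T at 18 (w=70) → Blue
  W at 31 (w=300) → Blue
  U at 32 (w=80) → Blue
Red captures 602; Blue captures 455.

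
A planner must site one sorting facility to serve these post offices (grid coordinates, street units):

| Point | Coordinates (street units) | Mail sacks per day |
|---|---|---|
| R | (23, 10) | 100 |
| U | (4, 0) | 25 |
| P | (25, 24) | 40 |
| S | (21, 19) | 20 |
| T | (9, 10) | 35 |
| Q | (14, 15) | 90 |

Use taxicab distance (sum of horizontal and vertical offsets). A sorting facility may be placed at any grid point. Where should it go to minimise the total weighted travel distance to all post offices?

(21, 10)

Manhattan distance separates: Σwᵢ(|x−xᵢ|+|y−yᵢ|) = Σwᵢ|x−xᵢ| + Σwᵢ|y−yᵢ|, so x and y are optimised independently as 1-D weighted medians.
Total weight W = 310; half = 155.
x-coordinate, sorted with cumulative weight:
  x=4 (U, w=25) cum 25
  x=9 (T, w=35) cum 60
  x=14 (Q, w=90) cum 150
  x=21 (S, w=20) cum 170  ← median
  x=23 (R, w=100) cum 270
  x=25 (P, w=40) cum 310
⇒ x* = 21
y-coordinate, sorted with cumulative weight:
  y=0 (U, w=25) cum 25
  y=10 (R, w=100) cum 125
  y=10 (T, w=35) cum 160  ← median
  y=15 (Q, w=90) cum 250
  y=19 (S, w=20) cum 270
  y=24 (P, w=40) cum 310
⇒ y* = 10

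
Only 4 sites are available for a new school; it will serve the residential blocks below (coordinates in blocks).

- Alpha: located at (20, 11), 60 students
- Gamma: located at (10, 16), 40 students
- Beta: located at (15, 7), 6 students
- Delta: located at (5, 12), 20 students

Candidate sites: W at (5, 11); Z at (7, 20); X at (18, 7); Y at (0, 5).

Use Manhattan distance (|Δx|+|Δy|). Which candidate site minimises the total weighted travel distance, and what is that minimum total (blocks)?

W, total 1404 blocks

Total weighted distance at each candidate:
  W (5, 11): total = 1404
  Z (7, 20): total = 1926
  X (18, 7): total = 1418
  Y (0, 5): total = 2742
Minimum is at W with total 1404 blocks.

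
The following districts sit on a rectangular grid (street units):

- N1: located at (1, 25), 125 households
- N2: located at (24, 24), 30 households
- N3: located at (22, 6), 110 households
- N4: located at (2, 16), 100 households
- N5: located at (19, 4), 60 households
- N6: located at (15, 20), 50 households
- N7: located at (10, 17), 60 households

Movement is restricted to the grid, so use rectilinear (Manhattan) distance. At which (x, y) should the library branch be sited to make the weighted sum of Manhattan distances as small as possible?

(10, 16)

Manhattan distance separates: Σwᵢ(|x−xᵢ|+|y−yᵢ|) = Σwᵢ|x−xᵢ| + Σwᵢ|y−yᵢ|, so x and y are optimised independently as 1-D weighted medians.
Total weight W = 535; half = 267.5.
x-coordinate, sorted with cumulative weight:
  x=1 (N1, w=125) cum 125
  x=2 (N4, w=100) cum 225
  x=10 (N7, w=60) cum 285  ← median
  x=15 (N6, w=50) cum 335
  x=19 (N5, w=60) cum 395
  x=22 (N3, w=110) cum 505
  x=24 (N2, w=30) cum 535
⇒ x* = 10
y-coordinate, sorted with cumulative weight:
  y=4 (N5, w=60) cum 60
  y=6 (N3, w=110) cum 170
  y=16 (N4, w=100) cum 270  ← median
  y=17 (N7, w=60) cum 330
  y=20 (N6, w=50) cum 380
  y=24 (N2, w=30) cum 410
  y=25 (N1, w=125) cum 535
⇒ y* = 16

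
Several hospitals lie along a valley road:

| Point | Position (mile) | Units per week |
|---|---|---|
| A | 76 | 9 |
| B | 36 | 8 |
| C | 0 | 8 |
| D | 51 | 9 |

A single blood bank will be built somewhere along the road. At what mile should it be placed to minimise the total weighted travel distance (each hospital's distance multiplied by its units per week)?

For a sum of weighted absolute distances on a line, the optimum is the weighted median (not the mean). Total weight W = 34; half-weight = 17.
Sort by position and accumulate weight:
  mile 0 (C, w=8) → cum 8
  mile 36 (B, w=8) → cum 16
  mile 51 (D, w=9) → cum 25  ≥ 17 → median here
  mile 76 (A, w=9) → cum 34
Optimal location: mile 51.

x = 51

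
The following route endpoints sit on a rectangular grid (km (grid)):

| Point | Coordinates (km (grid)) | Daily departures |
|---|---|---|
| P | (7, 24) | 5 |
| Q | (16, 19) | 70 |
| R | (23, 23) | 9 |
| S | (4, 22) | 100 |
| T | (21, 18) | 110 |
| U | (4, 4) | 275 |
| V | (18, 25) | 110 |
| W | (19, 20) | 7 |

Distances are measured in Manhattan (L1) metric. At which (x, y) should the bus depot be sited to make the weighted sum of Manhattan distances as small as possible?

Manhattan distance separates: Σwᵢ(|x−xᵢ|+|y−yᵢ|) = Σwᵢ|x−xᵢ| + Σwᵢ|y−yᵢ|, so x and y are optimised independently as 1-D weighted medians.
Total weight W = 686; half = 343.
x-coordinate, sorted with cumulative weight:
  x=4 (S, w=100) cum 100
  x=4 (U, w=275) cum 375  ← median
  x=7 (P, w=5) cum 380
  x=16 (Q, w=70) cum 450
  x=18 (V, w=110) cum 560
  x=19 (W, w=7) cum 567
  x=21 (T, w=110) cum 677
  x=23 (R, w=9) cum 686
⇒ x* = 4
y-coordinate, sorted with cumulative weight:
  y=4 (U, w=275) cum 275
  y=18 (T, w=110) cum 385  ← median
  y=19 (Q, w=70) cum 455
  y=20 (W, w=7) cum 462
  y=22 (S, w=100) cum 562
  y=23 (R, w=9) cum 571
  y=24 (P, w=5) cum 576
  y=25 (V, w=110) cum 686
⇒ y* = 18

(4, 18)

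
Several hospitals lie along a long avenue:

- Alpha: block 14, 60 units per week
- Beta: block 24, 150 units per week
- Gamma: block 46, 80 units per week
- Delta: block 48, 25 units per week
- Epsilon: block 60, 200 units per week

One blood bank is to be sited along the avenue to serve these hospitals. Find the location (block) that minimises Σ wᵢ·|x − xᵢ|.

x = 46

For a sum of weighted absolute distances on a line, the optimum is the weighted median (not the mean). Total weight W = 515; half-weight = 257.5.
Sort by position and accumulate weight:
  block 14 (Alpha, w=60) → cum 60
  block 24 (Beta, w=150) → cum 210
  block 46 (Gamma, w=80) → cum 290  ≥ 257.5 → median here
  block 48 (Delta, w=25) → cum 315
  block 60 (Epsilon, w=200) → cum 515
Optimal location: block 46.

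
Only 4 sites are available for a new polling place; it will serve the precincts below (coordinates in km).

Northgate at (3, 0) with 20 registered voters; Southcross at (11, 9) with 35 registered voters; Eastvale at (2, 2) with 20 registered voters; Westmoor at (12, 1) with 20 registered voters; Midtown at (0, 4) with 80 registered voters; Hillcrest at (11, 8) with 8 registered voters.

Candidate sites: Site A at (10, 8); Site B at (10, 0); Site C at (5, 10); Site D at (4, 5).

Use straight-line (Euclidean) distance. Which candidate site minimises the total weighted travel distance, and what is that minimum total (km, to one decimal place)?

Site D, total 1025.9 km

Total weighted distance at each candidate:
  Site A (10, 8): total = 1477.3
  Site B (10, 0): total = 1592.7
  Site C (5, 10): total = 1491.2
  Site D (4, 5): total = 1025.9
Minimum is at Site D with total 1025.9 km.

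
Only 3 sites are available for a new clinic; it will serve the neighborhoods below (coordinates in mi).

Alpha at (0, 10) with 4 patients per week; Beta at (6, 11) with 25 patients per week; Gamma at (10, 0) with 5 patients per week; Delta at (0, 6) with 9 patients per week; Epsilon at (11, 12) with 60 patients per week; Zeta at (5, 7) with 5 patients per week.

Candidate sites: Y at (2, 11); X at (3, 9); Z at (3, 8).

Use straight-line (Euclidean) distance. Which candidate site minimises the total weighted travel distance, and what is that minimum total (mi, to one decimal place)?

Total weighted distance at each candidate:
  Y (2, 11): total = 793.7
  X (3, 9): total = 724.8
  Z (3, 8): total = 753.9
Minimum is at X with total 724.8 mi.

X, total 724.8 mi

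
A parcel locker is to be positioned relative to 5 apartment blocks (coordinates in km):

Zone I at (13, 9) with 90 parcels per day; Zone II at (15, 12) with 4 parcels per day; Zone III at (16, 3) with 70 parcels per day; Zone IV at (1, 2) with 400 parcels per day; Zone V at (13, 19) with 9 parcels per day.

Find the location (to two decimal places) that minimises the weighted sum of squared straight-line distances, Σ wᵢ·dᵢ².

(5.00, 3.56)

The minimiser of Σwᵢ‖p−pᵢ‖² is the weighted centroid p* = (Σwᵢpᵢ)/(Σwᵢ).
Σwᵢ = 573.
Σwᵢxᵢ = 90·13 + 4·15 + 70·16 + 400·1 + 9·13 = 2867.
Σwᵢyᵢ = 90·9 + 4·12 + 70·3 + 400·2 + 9·19 = 2039.
x* = 2867/573 = 5.00, y* = 2039/573 = 3.56.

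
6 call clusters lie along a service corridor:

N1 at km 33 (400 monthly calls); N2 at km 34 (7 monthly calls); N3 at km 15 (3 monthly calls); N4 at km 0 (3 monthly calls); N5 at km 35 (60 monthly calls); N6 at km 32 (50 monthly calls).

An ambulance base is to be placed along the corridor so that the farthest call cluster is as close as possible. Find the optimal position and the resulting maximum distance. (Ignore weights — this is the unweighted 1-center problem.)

The 1-center on a line is the midpoint of the two extreme points: leftmost at 0, rightmost at 35.
Optimal location = (0 + 35)/2 = 17.5; maximum distance = (35 − 0)/2 = 17.5.

location 17.5, max distance 17.5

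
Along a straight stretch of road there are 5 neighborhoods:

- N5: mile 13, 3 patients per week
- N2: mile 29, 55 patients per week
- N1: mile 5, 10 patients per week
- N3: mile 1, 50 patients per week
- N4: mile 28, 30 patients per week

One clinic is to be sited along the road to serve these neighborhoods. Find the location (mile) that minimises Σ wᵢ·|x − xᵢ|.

x = 28

For a sum of weighted absolute distances on a line, the optimum is the weighted median (not the mean). Total weight W = 148; half-weight = 74.
Sort by position and accumulate weight:
  mile 1 (N3, w=50) → cum 50
  mile 5 (N1, w=10) → cum 60
  mile 13 (N5, w=3) → cum 63
  mile 28 (N4, w=30) → cum 93  ≥ 74 → median here
  mile 29 (N2, w=55) → cum 148
Optimal location: mile 28.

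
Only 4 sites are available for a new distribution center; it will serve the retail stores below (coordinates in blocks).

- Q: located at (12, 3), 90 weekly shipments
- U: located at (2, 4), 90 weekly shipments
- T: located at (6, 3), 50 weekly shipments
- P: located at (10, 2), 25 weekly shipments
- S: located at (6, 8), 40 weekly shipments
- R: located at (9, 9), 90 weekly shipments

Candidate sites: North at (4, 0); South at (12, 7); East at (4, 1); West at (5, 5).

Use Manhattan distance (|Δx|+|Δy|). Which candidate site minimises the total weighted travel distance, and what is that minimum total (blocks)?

West, total 2400 blocks

Total weighted distance at each candidate:
  North (4, 0): total = 3640
  South (12, 7): total = 2935
  East (4, 1): total = 3255
  West (5, 5): total = 2400
Minimum is at West with total 2400 blocks.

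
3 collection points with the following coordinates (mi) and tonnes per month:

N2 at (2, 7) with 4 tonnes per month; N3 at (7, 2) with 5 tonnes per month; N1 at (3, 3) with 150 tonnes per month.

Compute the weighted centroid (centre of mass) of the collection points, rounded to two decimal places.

The minimiser of Σwᵢ‖p−pᵢ‖² is the weighted centroid p* = (Σwᵢpᵢ)/(Σwᵢ).
Σwᵢ = 159.
Σwᵢxᵢ = 4·2 + 5·7 + 150·3 = 493.
Σwᵢyᵢ = 4·7 + 5·2 + 150·3 = 488.
x* = 493/159 = 3.10, y* = 488/159 = 3.07.

(3.10, 3.07)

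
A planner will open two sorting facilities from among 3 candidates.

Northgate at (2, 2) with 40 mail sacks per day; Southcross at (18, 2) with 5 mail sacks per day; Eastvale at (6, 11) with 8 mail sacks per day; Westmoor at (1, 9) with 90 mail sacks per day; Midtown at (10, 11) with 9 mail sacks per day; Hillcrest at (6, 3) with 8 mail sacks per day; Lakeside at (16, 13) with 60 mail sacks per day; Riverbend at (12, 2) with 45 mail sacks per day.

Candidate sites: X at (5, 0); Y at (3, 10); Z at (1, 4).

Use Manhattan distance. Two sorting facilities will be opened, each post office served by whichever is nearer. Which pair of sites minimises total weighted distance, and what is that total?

Evaluate every pair (each demand assigned to the nearer of the two):
  {X, Y}: total = 2046
  {Y, Z}: total = 2182
  {X, Z}: total = 2762
Best pair: {X, Y} with total 2046.

{X, Y}, total 2046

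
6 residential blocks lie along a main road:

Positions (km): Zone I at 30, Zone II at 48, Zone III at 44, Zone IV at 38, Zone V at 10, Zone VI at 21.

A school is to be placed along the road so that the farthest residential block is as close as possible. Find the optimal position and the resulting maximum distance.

location 29, max distance 19

The 1-center on a line is the midpoint of the two extreme points: leftmost at 10, rightmost at 48.
Optimal location = (10 + 48)/2 = 29; maximum distance = (48 − 10)/2 = 19.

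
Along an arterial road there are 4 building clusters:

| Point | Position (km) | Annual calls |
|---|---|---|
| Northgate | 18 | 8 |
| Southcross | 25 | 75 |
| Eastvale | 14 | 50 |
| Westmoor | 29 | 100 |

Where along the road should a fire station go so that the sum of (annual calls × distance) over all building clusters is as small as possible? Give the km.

x = 25

For a sum of weighted absolute distances on a line, the optimum is the weighted median (not the mean). Total weight W = 233; half-weight = 116.5.
Sort by position and accumulate weight:
  km 14 (Eastvale, w=50) → cum 50
  km 18 (Northgate, w=8) → cum 58
  km 25 (Southcross, w=75) → cum 133  ≥ 116.5 → median here
  km 29 (Westmoor, w=100) → cum 233
Optimal location: km 25.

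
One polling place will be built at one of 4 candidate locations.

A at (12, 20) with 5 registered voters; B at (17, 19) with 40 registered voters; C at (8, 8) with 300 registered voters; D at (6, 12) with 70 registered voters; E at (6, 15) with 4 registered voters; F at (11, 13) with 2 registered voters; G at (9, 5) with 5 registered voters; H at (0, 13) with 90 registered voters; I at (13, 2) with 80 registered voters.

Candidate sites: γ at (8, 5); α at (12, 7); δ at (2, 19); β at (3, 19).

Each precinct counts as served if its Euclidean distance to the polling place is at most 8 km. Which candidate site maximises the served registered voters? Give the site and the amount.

α, covering 457

Coverage radius r = 8 km; a point is covered iff (Δx)²+(Δy)² ≤ 8² = 64.
  γ (8, 5): covers {C, D, G, I} → 455
  α (12, 7): covers {C, D, F, G, I} → 457
  δ (2, 19): covers {E, H} → 94
  β (3, 19): covers {D, E, H} → 164
Maximum coverage at α: 457 registered voters.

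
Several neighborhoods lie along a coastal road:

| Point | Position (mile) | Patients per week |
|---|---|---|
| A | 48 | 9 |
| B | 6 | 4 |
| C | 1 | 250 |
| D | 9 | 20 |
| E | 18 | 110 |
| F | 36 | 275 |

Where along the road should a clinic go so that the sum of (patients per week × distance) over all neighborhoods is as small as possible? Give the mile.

For a sum of weighted absolute distances on a line, the optimum is the weighted median (not the mean). Total weight W = 668; half-weight = 334.
Sort by position and accumulate weight:
  mile 1 (C, w=250) → cum 250
  mile 6 (B, w=4) → cum 254
  mile 9 (D, w=20) → cum 274
  mile 18 (E, w=110) → cum 384  ≥ 334 → median here
  mile 36 (F, w=275) → cum 659
  mile 48 (A, w=9) → cum 668
Optimal location: mile 18.

x = 18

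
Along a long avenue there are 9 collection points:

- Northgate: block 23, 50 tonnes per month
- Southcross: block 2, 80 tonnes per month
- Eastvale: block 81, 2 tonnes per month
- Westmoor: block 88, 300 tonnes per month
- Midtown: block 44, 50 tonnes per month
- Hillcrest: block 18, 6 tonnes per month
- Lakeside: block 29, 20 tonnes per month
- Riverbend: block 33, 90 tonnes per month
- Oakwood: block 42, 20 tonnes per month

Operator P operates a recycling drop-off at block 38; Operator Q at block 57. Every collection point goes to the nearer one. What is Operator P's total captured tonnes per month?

316

The indifferent point is the midpoint (38+57)/2 = 47.5; collection points left of it (closer to Operator P at 38) go to Operator P, those right go to Operator Q.
  Southcross at 2 (w=80) → Operator P
  Hillcrest at 18 (w=6) → Operator P
  Northgate at 23 (w=50) → Operator P
  Lakeside at 29 (w=20) → Operator P
  Riverbend at 33 (w=90) → Operator P
  Oakwood at 42 (w=20) → Operator P
  Midtown at 44 (w=50) → Operator P
  Eastvale at 81 (w=2) → Operator Q
  Westmoor at 88 (w=300) → Operator Q
Operator P captures 316; Operator Q captures 302.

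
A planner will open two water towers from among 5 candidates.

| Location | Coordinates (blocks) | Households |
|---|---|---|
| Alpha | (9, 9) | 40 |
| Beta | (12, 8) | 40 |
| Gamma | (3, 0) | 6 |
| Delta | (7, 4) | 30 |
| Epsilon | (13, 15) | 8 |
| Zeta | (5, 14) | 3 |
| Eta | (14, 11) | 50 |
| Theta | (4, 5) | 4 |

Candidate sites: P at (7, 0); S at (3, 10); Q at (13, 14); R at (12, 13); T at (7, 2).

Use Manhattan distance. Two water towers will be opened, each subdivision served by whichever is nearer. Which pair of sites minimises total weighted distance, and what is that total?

Evaluate every pair (each demand assigned to the nearer of the two):
  {R, T}: total = 848
  {P, R}: total = 904
  {Q, T}: total = 992
  {P, Q}: total = 1048
  {S, R}: total = 1106
  {S, Q}: total = 1170
  {Q, R}: total = 1328
  {S, T}: total = 1578
  {P, S}: total = 1626
  {P, T}: total = 1902
Best pair: {R, T} with total 848.

{R, T}, total 848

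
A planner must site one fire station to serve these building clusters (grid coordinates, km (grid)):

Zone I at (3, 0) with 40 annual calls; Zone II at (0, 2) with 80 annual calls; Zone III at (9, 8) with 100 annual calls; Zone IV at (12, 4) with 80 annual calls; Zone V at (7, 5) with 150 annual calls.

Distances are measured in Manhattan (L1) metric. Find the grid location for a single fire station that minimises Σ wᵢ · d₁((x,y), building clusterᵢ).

(7, 5)

Manhattan distance separates: Σwᵢ(|x−xᵢ|+|y−yᵢ|) = Σwᵢ|x−xᵢ| + Σwᵢ|y−yᵢ|, so x and y are optimised independently as 1-D weighted medians.
Total weight W = 450; half = 225.
x-coordinate, sorted with cumulative weight:
  x=0 (Zone II, w=80) cum 80
  x=3 (Zone I, w=40) cum 120
  x=7 (Zone V, w=150) cum 270  ← median
  x=9 (Zone III, w=100) cum 370
  x=12 (Zone IV, w=80) cum 450
⇒ x* = 7
y-coordinate, sorted with cumulative weight:
  y=0 (Zone I, w=40) cum 40
  y=2 (Zone II, w=80) cum 120
  y=4 (Zone IV, w=80) cum 200
  y=5 (Zone V, w=150) cum 350  ← median
  y=8 (Zone III, w=100) cum 450
⇒ y* = 5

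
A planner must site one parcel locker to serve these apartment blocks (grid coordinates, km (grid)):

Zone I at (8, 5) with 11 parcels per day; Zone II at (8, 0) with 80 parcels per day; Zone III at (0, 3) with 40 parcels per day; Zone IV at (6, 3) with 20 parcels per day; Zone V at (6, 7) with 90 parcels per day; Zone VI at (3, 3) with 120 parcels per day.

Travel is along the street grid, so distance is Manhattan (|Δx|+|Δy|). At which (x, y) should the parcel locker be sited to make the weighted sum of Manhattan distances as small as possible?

Manhattan distance separates: Σwᵢ(|x−xᵢ|+|y−yᵢ|) = Σwᵢ|x−xᵢ| + Σwᵢ|y−yᵢ|, so x and y are optimised independently as 1-D weighted medians.
Total weight W = 361; half = 180.5.
x-coordinate, sorted with cumulative weight:
  x=0 (Zone III, w=40) cum 40
  x=3 (Zone VI, w=120) cum 160
  x=6 (Zone IV, w=20) cum 180
  x=6 (Zone V, w=90) cum 270  ← median
  x=8 (Zone I, w=11) cum 281
  x=8 (Zone II, w=80) cum 361
⇒ x* = 6
y-coordinate, sorted with cumulative weight:
  y=0 (Zone II, w=80) cum 80
  y=3 (Zone III, w=40) cum 120
  y=3 (Zone IV, w=20) cum 140
  y=3 (Zone VI, w=120) cum 260  ← median
  y=5 (Zone I, w=11) cum 271
  y=7 (Zone V, w=90) cum 361
⇒ y* = 3

(6, 3)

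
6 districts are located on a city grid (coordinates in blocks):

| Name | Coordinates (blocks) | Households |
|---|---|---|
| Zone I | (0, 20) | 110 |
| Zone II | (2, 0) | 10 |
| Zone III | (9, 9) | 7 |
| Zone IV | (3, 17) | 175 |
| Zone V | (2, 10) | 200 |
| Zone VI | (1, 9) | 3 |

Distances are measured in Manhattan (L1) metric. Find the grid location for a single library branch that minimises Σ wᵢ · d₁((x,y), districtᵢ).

Manhattan distance separates: Σwᵢ(|x−xᵢ|+|y−yᵢ|) = Σwᵢ|x−xᵢ| + Σwᵢ|y−yᵢ|, so x and y are optimised independently as 1-D weighted medians.
Total weight W = 505; half = 252.5.
x-coordinate, sorted with cumulative weight:
  x=0 (Zone I, w=110) cum 110
  x=1 (Zone VI, w=3) cum 113
  x=2 (Zone II, w=10) cum 123
  x=2 (Zone V, w=200) cum 323  ← median
  x=3 (Zone IV, w=175) cum 498
  x=9 (Zone III, w=7) cum 505
⇒ x* = 2
y-coordinate, sorted with cumulative weight:
  y=0 (Zone II, w=10) cum 10
  y=9 (Zone III, w=7) cum 17
  y=9 (Zone VI, w=3) cum 20
  y=10 (Zone V, w=200) cum 220
  y=17 (Zone IV, w=175) cum 395  ← median
  y=20 (Zone I, w=110) cum 505
⇒ y* = 17

(2, 17)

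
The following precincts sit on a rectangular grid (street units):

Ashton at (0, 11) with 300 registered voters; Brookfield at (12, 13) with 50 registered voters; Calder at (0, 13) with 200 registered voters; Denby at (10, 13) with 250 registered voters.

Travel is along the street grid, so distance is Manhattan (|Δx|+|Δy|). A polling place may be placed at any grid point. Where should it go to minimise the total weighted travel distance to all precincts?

Manhattan distance separates: Σwᵢ(|x−xᵢ|+|y−yᵢ|) = Σwᵢ|x−xᵢ| + Σwᵢ|y−yᵢ|, so x and y are optimised independently as 1-D weighted medians.
Total weight W = 800; half = 400.
x-coordinate, sorted with cumulative weight:
  x=0 (Ashton, w=300) cum 300
  x=0 (Calder, w=200) cum 500  ← median
  x=10 (Denby, w=250) cum 750
  x=12 (Brookfield, w=50) cum 800
⇒ x* = 0
y-coordinate, sorted with cumulative weight:
  y=11 (Ashton, w=300) cum 300
  y=13 (Brookfield, w=50) cum 350
  y=13 (Calder, w=200) cum 550  ← median
  y=13 (Denby, w=250) cum 800
⇒ y* = 13

(0, 13)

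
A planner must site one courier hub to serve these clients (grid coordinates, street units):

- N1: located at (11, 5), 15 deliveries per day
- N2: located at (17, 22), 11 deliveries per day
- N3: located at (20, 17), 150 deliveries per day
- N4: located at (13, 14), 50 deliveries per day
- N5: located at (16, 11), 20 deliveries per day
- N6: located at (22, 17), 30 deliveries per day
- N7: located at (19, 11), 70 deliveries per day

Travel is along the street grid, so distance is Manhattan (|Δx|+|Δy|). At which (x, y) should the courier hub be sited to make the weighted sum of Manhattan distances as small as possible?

(20, 17)

Manhattan distance separates: Σwᵢ(|x−xᵢ|+|y−yᵢ|) = Σwᵢ|x−xᵢ| + Σwᵢ|y−yᵢ|, so x and y are optimised independently as 1-D weighted medians.
Total weight W = 346; half = 173.
x-coordinate, sorted with cumulative weight:
  x=11 (N1, w=15) cum 15
  x=13 (N4, w=50) cum 65
  x=16 (N5, w=20) cum 85
  x=17 (N2, w=11) cum 96
  x=19 (N7, w=70) cum 166
  x=20 (N3, w=150) cum 316  ← median
  x=22 (N6, w=30) cum 346
⇒ x* = 20
y-coordinate, sorted with cumulative weight:
  y=5 (N1, w=15) cum 15
  y=11 (N5, w=20) cum 35
  y=11 (N7, w=70) cum 105
  y=14 (N4, w=50) cum 155
  y=17 (N3, w=150) cum 305  ← median
  y=17 (N6, w=30) cum 335
  y=22 (N2, w=11) cum 346
⇒ y* = 17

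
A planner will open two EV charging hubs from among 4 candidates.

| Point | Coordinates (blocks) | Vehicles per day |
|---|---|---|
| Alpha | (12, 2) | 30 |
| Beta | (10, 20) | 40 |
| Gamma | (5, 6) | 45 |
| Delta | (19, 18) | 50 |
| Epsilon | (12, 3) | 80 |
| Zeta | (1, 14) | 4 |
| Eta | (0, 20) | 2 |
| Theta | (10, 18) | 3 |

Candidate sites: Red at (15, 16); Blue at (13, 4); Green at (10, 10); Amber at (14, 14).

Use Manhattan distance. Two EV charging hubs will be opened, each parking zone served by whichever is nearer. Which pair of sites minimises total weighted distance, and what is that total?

Evaluate every pair (each demand assigned to the nearer of the two):
  {Red, Blue}: total = 1483
  {Blue, Amber}: total = 1666
  {Blue, Green}: total = 2021
  {Red, Green}: total = 2196
  {Green, Amber}: total = 2391
  {Red, Amber}: total = 2996
Best pair: {Red, Blue} with total 1483.

{Red, Blue}, total 1483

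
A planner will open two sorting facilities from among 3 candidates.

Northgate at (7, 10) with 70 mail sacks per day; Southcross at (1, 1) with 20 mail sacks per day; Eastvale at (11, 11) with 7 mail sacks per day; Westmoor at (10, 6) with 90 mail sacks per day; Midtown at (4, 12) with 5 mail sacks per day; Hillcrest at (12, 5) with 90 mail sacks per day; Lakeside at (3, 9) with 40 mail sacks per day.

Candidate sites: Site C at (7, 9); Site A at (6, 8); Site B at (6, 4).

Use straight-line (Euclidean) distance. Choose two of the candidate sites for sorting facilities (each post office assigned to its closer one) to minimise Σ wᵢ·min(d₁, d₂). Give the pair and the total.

{Site C, Site B}, total 1328.4

Evaluate every pair (each demand assigned to the nearer of the two):
  {Site C, Site B}: total = 1328.4
  {Site C, Site A}: total = 1379.2
  {Site A, Site B}: total = 1412.8
Best pair: {Site C, Site B} with total 1328.4.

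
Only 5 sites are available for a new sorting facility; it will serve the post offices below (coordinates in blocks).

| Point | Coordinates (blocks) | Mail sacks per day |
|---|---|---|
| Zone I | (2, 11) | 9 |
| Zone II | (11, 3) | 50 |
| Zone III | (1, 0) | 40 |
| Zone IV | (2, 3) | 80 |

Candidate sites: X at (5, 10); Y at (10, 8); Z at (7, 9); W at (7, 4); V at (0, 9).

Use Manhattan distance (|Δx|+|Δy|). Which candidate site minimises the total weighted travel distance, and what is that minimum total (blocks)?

W, total 1238 blocks

Total weighted distance at each candidate:
  X (5, 10): total = 2046
  Y (10, 8): total = 2119
  Z (7, 9): total = 2043
  W (7, 4): total = 1238
  V (0, 9): total = 1926
Minimum is at W with total 1238 blocks.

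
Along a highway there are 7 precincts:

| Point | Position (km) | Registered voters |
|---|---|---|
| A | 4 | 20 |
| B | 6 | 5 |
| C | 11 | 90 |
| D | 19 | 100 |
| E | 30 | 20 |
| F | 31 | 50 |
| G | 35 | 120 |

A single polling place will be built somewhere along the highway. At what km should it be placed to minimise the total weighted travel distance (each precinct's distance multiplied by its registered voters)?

x = 19

For a sum of weighted absolute distances on a line, the optimum is the weighted median (not the mean). Total weight W = 405; half-weight = 202.5.
Sort by position and accumulate weight:
  km 4 (A, w=20) → cum 20
  km 6 (B, w=5) → cum 25
  km 11 (C, w=90) → cum 115
  km 19 (D, w=100) → cum 215  ≥ 202.5 → median here
  km 30 (E, w=20) → cum 235
  km 31 (F, w=50) → cum 285
  km 35 (G, w=120) → cum 405
Optimal location: km 19.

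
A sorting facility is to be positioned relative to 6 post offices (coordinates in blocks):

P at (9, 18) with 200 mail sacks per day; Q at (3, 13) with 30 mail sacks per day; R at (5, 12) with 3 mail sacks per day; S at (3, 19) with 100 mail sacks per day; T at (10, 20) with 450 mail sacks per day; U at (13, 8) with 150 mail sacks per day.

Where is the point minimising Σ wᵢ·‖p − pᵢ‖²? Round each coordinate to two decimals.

(9.28, 17.28)

The minimiser of Σwᵢ‖p−pᵢ‖² is the weighted centroid p* = (Σwᵢpᵢ)/(Σwᵢ).
Σwᵢ = 933.
Σwᵢxᵢ = 200·9 + 30·3 + 3·5 + 100·3 + 450·10 + 150·13 = 8655.
Σwᵢyᵢ = 200·18 + 30·13 + 3·12 + 100·19 + 450·20 + 150·8 = 16126.
x* = 8655/933 = 9.28, y* = 16126/933 = 17.28.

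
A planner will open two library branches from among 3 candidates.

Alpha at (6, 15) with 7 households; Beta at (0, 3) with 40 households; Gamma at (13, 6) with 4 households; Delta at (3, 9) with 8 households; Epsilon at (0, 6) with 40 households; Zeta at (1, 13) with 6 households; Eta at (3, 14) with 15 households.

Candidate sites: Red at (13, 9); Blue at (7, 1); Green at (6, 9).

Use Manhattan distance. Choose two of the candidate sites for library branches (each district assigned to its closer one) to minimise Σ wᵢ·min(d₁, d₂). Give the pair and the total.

{Blue, Green}, total 1000

Evaluate every pair (each demand assigned to the nearer of the two):
  {Blue, Green}: total = 1000
  {Red, Green}: total = 1092
  {Red, Blue}: total = 1344
Best pair: {Blue, Green} with total 1000.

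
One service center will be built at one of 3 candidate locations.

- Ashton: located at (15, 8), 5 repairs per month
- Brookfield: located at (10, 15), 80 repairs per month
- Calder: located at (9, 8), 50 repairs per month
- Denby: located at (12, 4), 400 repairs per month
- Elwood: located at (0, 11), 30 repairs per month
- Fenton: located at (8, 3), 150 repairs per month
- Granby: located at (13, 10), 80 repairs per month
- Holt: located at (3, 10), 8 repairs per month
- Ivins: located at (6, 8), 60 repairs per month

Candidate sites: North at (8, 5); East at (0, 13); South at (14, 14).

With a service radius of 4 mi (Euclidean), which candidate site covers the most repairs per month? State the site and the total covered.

North, covering 260

Coverage radius r = 4 mi; a point is covered iff (Δx)²+(Δy)² ≤ 4² = 16.
  North (8, 5): covers {Calder, Fenton, Ivins} → 260
  East (0, 13): covers {Elwood} → 30
  South (14, 14): covers {none} → 0
Maximum coverage at North: 260 repairs per month.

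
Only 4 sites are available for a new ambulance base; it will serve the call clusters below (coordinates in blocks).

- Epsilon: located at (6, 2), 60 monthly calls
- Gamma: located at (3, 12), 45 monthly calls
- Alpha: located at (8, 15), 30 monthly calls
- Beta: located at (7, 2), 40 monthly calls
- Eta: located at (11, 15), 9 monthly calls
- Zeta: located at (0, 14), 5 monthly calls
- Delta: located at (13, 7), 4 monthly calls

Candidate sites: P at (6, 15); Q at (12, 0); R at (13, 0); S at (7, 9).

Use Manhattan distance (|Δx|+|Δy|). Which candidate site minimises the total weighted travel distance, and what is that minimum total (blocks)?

Total weighted distance at each candidate:
  P (6, 15): total = 1810
  Q (12, 0): total = 2581
  R (13, 0): total = 2766
  S (7, 9): total = 1467
Minimum is at S with total 1467 blocks.

S, total 1467 blocks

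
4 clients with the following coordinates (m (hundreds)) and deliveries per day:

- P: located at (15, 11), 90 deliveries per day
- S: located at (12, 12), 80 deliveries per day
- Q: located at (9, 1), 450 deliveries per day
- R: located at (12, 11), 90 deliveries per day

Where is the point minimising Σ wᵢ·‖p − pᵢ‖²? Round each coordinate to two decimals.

The minimiser of Σwᵢ‖p−pᵢ‖² is the weighted centroid p* = (Σwᵢpᵢ)/(Σwᵢ).
Σwᵢ = 710.
Σwᵢxᵢ = 90·15 + 80·12 + 450·9 + 90·12 = 7440.
Σwᵢyᵢ = 90·11 + 80·12 + 450·1 + 90·11 = 3390.
x* = 7440/710 = 10.48, y* = 3390/710 = 4.77.

(10.48, 4.77)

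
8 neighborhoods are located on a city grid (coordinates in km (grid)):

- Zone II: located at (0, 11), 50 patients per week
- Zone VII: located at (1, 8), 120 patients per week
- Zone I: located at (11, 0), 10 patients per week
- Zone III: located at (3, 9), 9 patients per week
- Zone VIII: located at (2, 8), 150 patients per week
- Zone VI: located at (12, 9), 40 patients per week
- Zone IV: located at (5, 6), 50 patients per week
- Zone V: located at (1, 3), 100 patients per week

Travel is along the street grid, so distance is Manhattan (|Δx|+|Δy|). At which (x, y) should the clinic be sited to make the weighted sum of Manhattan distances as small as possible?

(1, 8)

Manhattan distance separates: Σwᵢ(|x−xᵢ|+|y−yᵢ|) = Σwᵢ|x−xᵢ| + Σwᵢ|y−yᵢ|, so x and y are optimised independently as 1-D weighted medians.
Total weight W = 529; half = 264.5.
x-coordinate, sorted with cumulative weight:
  x=0 (Zone II, w=50) cum 50
  x=1 (Zone VII, w=120) cum 170
  x=1 (Zone V, w=100) cum 270  ← median
  x=2 (Zone VIII, w=150) cum 420
  x=3 (Zone III, w=9) cum 429
  x=5 (Zone IV, w=50) cum 479
  x=11 (Zone I, w=10) cum 489
  x=12 (Zone VI, w=40) cum 529
⇒ x* = 1
y-coordinate, sorted with cumulative weight:
  y=0 (Zone I, w=10) cum 10
  y=3 (Zone V, w=100) cum 110
  y=6 (Zone IV, w=50) cum 160
  y=8 (Zone VII, w=120) cum 280  ← median
  y=8 (Zone VIII, w=150) cum 430
  y=9 (Zone III, w=9) cum 439
  y=9 (Zone VI, w=40) cum 479
  y=11 (Zone II, w=50) cum 529
⇒ y* = 8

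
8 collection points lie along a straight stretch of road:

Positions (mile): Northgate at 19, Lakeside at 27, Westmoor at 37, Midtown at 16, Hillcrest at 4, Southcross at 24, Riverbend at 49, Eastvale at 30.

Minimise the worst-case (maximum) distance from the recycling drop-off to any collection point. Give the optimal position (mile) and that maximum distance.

The 1-center on a line is the midpoint of the two extreme points: leftmost at 4, rightmost at 49.
Optimal location = (4 + 49)/2 = 26.5; maximum distance = (49 − 4)/2 = 22.5.

location 26.5, max distance 22.5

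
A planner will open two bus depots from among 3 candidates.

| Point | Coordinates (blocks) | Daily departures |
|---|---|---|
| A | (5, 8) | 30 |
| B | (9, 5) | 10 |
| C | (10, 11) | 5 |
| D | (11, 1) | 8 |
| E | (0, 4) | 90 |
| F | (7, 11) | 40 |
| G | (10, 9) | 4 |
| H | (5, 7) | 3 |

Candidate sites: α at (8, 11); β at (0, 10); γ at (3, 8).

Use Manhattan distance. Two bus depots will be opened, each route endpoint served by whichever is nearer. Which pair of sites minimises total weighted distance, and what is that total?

Evaluate every pair (each demand assigned to the nearer of the two):
  {α, γ}: total = 939
  {α, β}: total = 981
  {β, γ}: total = 1181
Best pair: {α, γ} with total 939.

{α, γ}, total 939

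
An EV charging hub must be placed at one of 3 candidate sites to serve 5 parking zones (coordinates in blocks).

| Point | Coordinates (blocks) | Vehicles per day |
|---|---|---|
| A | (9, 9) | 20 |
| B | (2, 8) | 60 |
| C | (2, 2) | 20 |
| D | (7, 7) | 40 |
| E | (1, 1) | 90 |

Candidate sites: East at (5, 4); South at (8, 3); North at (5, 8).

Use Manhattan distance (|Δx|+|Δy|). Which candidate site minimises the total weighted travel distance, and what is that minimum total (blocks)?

East, total 1530 blocks

Total weighted distance at each candidate:
  East (5, 4): total = 1530
  South (8, 3): total = 1950
  North (5, 8): total = 1570
Minimum is at East with total 1530 blocks.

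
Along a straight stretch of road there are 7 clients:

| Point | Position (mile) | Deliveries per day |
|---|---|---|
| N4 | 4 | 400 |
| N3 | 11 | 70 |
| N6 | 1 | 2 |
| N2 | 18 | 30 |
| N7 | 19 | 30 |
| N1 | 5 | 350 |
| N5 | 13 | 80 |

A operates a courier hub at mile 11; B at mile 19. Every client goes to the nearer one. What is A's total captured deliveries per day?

902

The indifferent point is the midpoint (11+19)/2 = 15; clients left of it (closer to A at 11) go to A, those right go to B.
  N6 at 1 (w=2) → A
  N4 at 4 (w=400) → A
  N1 at 5 (w=350) → A
  N3 at 11 (w=70) → A
  N5 at 13 (w=80) → A
  N2 at 18 (w=30) → B
  N7 at 19 (w=30) → B
A captures 902; B captures 60.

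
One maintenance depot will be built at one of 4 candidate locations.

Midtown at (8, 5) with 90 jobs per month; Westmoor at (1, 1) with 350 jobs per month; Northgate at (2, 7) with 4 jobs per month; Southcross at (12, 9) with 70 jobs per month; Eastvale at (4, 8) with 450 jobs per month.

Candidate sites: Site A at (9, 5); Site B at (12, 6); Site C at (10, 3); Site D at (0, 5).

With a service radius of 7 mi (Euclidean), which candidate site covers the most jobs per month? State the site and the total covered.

Site D, covering 804

Coverage radius r = 7 mi; a point is covered iff (Δx)²+(Δy)² ≤ 7² = 49.
  Site A (9, 5): covers {Midtown, Southcross, Eastvale} → 610
  Site B (12, 6): covers {Midtown, Southcross} → 160
  Site C (10, 3): covers {Midtown, Southcross} → 160
  Site D (0, 5): covers {Westmoor, Northgate, Eastvale} → 804
Maximum coverage at Site D: 804 jobs per month.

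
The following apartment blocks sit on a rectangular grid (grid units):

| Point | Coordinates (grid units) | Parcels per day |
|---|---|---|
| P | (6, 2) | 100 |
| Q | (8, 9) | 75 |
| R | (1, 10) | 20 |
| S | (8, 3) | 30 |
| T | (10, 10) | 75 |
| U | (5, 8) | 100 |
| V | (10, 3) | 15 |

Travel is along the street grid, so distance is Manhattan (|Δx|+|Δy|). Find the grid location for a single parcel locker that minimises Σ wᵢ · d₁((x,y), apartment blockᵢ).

(6, 8)

Manhattan distance separates: Σwᵢ(|x−xᵢ|+|y−yᵢ|) = Σwᵢ|x−xᵢ| + Σwᵢ|y−yᵢ|, so x and y are optimised independently as 1-D weighted medians.
Total weight W = 415; half = 207.5.
x-coordinate, sorted with cumulative weight:
  x=1 (R, w=20) cum 20
  x=5 (U, w=100) cum 120
  x=6 (P, w=100) cum 220  ← median
  x=8 (Q, w=75) cum 295
  x=8 (S, w=30) cum 325
  x=10 (T, w=75) cum 400
  x=10 (V, w=15) cum 415
⇒ x* = 6
y-coordinate, sorted with cumulative weight:
  y=2 (P, w=100) cum 100
  y=3 (S, w=30) cum 130
  y=3 (V, w=15) cum 145
  y=8 (U, w=100) cum 245  ← median
  y=9 (Q, w=75) cum 320
  y=10 (R, w=20) cum 340
  y=10 (T, w=75) cum 415
⇒ y* = 8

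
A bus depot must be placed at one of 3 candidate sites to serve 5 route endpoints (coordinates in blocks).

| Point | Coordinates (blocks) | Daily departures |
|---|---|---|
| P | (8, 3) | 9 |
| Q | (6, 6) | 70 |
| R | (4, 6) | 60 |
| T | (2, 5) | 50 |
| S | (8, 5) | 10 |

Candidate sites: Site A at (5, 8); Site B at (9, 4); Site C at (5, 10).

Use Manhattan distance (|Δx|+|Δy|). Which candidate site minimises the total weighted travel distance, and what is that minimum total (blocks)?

Site A, total 822 blocks

Total weighted distance at each candidate:
  Site A (5, 8): total = 822
  Site B (9, 4): total = 1208
  Site C (5, 10): total = 1220
Minimum is at Site A with total 822 blocks.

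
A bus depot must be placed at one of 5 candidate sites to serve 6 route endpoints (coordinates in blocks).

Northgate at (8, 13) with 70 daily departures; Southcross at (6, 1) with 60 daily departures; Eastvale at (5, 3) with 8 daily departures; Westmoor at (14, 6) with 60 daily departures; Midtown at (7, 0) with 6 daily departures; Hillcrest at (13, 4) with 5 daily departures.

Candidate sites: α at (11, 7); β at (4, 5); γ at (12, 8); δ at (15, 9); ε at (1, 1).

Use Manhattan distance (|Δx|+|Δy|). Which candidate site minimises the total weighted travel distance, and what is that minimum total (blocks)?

α, total 1701 blocks

Total weighted distance at each candidate:
  α (11, 7): total = 1701
  β (4, 5): total = 1982
  γ (12, 8): total = 1849
  δ (15, 9): total = 2295
  ε (1, 1): total = 2875
Minimum is at α with total 1701 blocks.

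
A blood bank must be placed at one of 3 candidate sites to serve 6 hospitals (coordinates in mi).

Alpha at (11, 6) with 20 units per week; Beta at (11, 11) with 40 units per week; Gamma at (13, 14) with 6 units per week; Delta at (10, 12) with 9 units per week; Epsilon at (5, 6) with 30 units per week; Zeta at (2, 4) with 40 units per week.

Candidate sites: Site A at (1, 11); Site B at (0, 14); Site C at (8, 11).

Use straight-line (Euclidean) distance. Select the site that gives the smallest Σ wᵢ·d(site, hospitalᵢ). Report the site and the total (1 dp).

Site C, total 835.4 mi

Total weighted distance at each candidate:
  Site A (1, 11): total = 1254.3
  Site B (0, 14): total = 1588.8
  Site C (8, 11): total = 835.4
Minimum is at Site C with total 835.4 mi.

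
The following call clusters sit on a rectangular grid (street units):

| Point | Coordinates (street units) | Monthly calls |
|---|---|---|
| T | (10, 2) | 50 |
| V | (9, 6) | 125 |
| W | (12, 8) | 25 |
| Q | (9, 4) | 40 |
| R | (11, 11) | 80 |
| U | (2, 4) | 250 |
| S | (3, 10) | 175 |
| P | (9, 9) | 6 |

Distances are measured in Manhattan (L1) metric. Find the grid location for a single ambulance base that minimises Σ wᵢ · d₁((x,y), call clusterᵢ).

(3, 6)

Manhattan distance separates: Σwᵢ(|x−xᵢ|+|y−yᵢ|) = Σwᵢ|x−xᵢ| + Σwᵢ|y−yᵢ|, so x and y are optimised independently as 1-D weighted medians.
Total weight W = 751; half = 375.5.
x-coordinate, sorted with cumulative weight:
  x=2 (U, w=250) cum 250
  x=3 (S, w=175) cum 425  ← median
  x=9 (V, w=125) cum 550
  x=9 (Q, w=40) cum 590
  x=9 (P, w=6) cum 596
  x=10 (T, w=50) cum 646
  x=11 (R, w=80) cum 726
  x=12 (W, w=25) cum 751
⇒ x* = 3
y-coordinate, sorted with cumulative weight:
  y=2 (T, w=50) cum 50
  y=4 (Q, w=40) cum 90
  y=4 (U, w=250) cum 340
  y=6 (V, w=125) cum 465  ← median
  y=8 (W, w=25) cum 490
  y=9 (P, w=6) cum 496
  y=10 (S, w=175) cum 671
  y=11 (R, w=80) cum 751
⇒ y* = 6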